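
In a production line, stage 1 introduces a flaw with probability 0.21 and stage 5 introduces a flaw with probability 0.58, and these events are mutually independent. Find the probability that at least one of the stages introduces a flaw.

0.6682

Since the events are independent, P(none) is the product of the individual non-occurrence probabilities.
P(none) = (1 − 0.21) × (1 − 0.58) = 0.79 × 0.42 = 0.3318
P(at least one) = 1 − 0.3318 = 0.6682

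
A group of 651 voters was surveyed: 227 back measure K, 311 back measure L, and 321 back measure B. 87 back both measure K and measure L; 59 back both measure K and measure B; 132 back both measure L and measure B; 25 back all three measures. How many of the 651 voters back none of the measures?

45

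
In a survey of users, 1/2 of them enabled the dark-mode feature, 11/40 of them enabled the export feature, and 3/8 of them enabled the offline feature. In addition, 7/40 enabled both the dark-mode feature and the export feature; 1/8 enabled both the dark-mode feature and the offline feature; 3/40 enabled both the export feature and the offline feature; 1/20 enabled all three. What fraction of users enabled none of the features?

7/40

P(at least one) = 1/2 + 11/40 + 3/8 − 7/40 − 1/8 − 3/40 + 1/20 = 33/40
P(none) = 1 − 33/40 = 7/40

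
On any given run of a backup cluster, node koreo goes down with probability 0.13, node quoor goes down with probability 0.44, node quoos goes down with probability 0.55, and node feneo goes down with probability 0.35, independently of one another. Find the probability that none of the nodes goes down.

0.142506

P(none) = (1 − 0.13) × (1 − 0.44) × (1 − 0.55) × (1 − 0.35) = 0.87 × 0.56 × 0.45 × 0.65 = 0.142506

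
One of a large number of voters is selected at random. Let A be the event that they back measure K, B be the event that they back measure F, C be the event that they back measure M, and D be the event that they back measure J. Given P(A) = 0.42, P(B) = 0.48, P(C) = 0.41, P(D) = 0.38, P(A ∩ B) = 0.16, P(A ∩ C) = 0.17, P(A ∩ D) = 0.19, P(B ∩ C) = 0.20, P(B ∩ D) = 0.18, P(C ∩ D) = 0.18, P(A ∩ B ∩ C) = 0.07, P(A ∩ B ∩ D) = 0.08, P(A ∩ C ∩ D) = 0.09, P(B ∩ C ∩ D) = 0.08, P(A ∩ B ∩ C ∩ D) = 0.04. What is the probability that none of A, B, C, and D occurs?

0.11

P(A ∪ B ∪ C ∪ D) = 0.42 + 0.48 + 0.41 + 0.38 − 0.16 − 0.17 − 0.19 − 0.20 − 0.18 − 0.18 + 0.07 + 0.08 + 0.09 + 0.08 − 0.04 = 0.89
P(none) = 1 − 0.89 = 0.11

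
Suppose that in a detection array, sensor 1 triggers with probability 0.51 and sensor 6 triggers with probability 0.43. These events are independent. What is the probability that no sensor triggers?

0.2793

P(none) = (1 − 0.51) × (1 − 0.43) = 0.49 × 0.57 = 0.2793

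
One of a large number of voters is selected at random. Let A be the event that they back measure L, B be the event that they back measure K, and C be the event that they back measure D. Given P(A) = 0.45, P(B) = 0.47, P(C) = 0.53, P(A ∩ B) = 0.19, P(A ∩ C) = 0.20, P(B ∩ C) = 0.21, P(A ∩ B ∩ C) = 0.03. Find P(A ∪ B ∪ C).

0.88

By inclusion–exclusion:
P(A ∪ B ∪ C) = 0.45 + 0.47 + 0.53 − 0.19 − 0.20 − 0.21 + 0.03 = 0.88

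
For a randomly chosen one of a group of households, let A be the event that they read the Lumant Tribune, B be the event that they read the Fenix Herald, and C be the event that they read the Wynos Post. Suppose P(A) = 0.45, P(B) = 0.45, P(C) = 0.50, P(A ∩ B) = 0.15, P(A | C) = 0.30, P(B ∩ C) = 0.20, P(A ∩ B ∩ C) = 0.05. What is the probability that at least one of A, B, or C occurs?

0.95

P(A ∩ C) = P(C)·P(A|C) = 0.50 × 0.30 = 0.15
Using inclusion–exclusion:
P(A ∪ B ∪ C) = 0.45 + 0.45 + 0.50 − 0.15 − 0.15 − 0.20 + 0.05 = 0.95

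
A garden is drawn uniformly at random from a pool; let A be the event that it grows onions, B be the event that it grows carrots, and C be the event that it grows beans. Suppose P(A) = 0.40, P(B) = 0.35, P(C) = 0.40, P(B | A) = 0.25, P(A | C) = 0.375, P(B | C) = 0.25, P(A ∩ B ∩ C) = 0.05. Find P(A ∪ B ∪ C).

0.85

P(A ∩ B) = P(A)·P(B|A) = 0.40 × 0.25 = 0.10
P(A ∩ C) = P(C)·P(A|C) = 0.40 × 0.375 = 0.15
P(B ∩ C) = P(C)·P(B|C) = 0.40 × 0.25 = 0.10
P(A ∪ B ∪ C) = 0.40 + 0.35 + 0.40 − 0.10 − 0.15 − 0.10 + 0.05 = 0.85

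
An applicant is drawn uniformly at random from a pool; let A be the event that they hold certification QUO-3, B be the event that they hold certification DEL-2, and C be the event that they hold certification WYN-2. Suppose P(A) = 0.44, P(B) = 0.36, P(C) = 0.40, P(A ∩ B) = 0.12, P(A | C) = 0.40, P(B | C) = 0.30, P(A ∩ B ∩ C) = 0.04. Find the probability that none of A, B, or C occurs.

P(A ∩ C) = P(C)·P(A|C) = 0.40 × 0.40 = 0.16
P(B ∩ C) = P(C)·P(B|C) = 0.40 × 0.30 = 0.12
P(A ∪ B ∪ C) = 0.44 + 0.36 + 0.40 − 0.12 − 0.16 − 0.12 + 0.04 = 0.84
P(none) = 1 − 0.84 = 0.16

0.16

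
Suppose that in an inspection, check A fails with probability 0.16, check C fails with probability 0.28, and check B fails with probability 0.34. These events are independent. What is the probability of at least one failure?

P(none) = (1 − 0.16) × (1 − 0.28) × (1 − 0.34) = 0.84 × 0.72 × 0.66 = 0.399168
P(at least one) = 1 − 0.399168 = 0.600832

0.600832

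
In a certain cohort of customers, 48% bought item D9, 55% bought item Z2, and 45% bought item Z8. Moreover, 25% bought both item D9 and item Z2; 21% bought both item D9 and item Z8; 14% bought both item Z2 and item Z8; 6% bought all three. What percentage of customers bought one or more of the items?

94%

P(at least one) = 48 + 55 + 45 − 25 − 21 − 14 + 6 = 94%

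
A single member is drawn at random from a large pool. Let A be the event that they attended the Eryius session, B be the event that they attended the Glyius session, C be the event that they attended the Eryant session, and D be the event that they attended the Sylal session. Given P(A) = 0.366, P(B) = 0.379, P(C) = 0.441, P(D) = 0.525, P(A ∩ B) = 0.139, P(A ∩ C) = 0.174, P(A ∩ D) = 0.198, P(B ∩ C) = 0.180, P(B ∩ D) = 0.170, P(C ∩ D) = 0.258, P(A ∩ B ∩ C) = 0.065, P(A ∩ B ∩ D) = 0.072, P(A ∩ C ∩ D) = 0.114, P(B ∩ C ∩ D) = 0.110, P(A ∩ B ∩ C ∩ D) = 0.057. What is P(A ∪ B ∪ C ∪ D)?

Apply inclusion-exclusion:
P(A ∪ B ∪ C ∪ D) = 0.366 + 0.379 + 0.441 + 0.525 − 0.139 − 0.174 − 0.198 − 0.180 − 0.170 − 0.258 + 0.065 + 0.072 + 0.114 + 0.110 − 0.057 = 0.896

0.896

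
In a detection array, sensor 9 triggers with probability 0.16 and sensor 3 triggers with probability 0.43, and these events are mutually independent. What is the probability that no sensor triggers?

0.4788

Since the events are independent, P(none) is the product of the individual non-occurrence probabilities.
P(none) = (1 − 0.16) × (1 − 0.43) = 0.84 × 0.57 = 0.4788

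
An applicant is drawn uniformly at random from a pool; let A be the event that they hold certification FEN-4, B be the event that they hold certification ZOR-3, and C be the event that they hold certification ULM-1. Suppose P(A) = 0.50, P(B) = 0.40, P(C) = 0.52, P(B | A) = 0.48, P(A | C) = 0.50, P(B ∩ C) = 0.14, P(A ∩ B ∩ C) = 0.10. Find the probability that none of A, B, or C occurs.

0.12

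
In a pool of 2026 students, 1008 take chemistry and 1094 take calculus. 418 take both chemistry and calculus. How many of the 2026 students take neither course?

342

Using inclusion–exclusion:
|union| = 1008 + 1094 − 418 = 1684
None: 2026 − 1684 = 342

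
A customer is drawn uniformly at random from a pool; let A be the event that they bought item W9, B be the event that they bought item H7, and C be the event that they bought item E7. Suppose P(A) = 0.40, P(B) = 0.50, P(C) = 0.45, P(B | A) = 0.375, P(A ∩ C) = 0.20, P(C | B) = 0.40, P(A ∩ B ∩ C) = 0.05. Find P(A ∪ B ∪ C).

0.85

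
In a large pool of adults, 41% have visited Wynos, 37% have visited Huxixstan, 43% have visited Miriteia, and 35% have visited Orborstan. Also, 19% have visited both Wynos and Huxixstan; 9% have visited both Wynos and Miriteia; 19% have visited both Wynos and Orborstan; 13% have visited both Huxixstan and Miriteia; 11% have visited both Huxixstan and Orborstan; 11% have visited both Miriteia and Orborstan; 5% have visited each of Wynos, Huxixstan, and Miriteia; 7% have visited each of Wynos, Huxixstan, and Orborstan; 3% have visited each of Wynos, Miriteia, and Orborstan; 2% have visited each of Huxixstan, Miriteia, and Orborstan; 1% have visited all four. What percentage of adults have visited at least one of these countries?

90%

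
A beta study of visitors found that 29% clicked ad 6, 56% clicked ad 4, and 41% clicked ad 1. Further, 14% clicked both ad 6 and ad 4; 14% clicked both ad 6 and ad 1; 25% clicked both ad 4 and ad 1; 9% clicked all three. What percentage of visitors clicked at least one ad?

82%

Apply inclusion-exclusion:
P(at least one) = 29 + 56 + 41 − 14 − 14 − 25 + 9 = 82%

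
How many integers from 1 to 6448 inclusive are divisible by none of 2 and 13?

Inclusion–exclusion gives
3224 + 496 − 248 = 3472
6448 − 3472 = 2976

2976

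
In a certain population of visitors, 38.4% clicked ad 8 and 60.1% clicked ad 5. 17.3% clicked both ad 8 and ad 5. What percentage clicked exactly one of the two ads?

63.9%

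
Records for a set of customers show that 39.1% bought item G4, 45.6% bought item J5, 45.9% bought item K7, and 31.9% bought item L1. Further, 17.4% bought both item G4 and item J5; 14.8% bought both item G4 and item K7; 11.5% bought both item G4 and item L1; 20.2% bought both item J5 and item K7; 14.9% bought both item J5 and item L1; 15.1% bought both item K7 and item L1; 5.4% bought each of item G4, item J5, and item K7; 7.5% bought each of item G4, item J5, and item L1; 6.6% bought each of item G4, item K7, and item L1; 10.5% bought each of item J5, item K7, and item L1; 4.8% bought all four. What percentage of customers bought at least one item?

93.8%

By inclusion–exclusion:
P(union) = 39.1 + 45.6 + 45.9 + 31.9 − 17.4 − 14.8 − 11.5 − 20.2 − 14.9 − 15.1 + 5.4 + 7.5 + 6.6 + 10.5 − 4.8 = 93.8%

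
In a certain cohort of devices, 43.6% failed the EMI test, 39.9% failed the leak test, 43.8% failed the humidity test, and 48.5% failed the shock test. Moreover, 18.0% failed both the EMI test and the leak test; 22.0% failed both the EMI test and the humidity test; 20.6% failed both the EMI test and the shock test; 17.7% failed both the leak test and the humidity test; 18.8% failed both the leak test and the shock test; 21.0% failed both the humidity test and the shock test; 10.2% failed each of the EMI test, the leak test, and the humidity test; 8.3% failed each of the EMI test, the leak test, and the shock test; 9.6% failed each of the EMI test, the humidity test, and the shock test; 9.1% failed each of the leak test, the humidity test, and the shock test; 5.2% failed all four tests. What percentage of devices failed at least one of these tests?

89.7%

P(union) = 43.6 + 39.9 + 43.8 + 48.5 − 18.0 − 22.0 − 20.6 − 17.7 − 18.8 − 21.0 + 10.2 + 8.3 + 9.6 + 9.1 − 5.2 = 89.7%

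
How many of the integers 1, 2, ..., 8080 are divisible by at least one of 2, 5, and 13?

5097

Inclusion–exclusion gives
⌊8080/2⌋ + ⌊8080/5⌋ + ⌊8080/13⌋ − ⌊8080/10⌋ − ⌊8080/26⌋ − ⌊8080/65⌋ + ⌊8080/130⌋ = 4040 + 1616 + 621 − 808 − 310 − 124 + 62 = 5097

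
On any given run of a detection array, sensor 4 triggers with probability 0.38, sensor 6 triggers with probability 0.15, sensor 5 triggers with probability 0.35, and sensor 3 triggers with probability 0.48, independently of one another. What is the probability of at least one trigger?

0.821874

P(none) = (1 − 0.38) × (1 − 0.15) × (1 − 0.35) × (1 − 0.48) = 0.62 × 0.85 × 0.65 × 0.52 = 0.178126
P(at least one) = 1 − 0.178126 = 0.821874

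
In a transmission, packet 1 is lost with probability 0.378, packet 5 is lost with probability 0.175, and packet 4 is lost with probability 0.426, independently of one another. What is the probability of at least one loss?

Independence gives P(none) = ∏(1 − pᵢ).
P(none) = (1 − 0.378) × (1 − 0.175) × (1 − 0.426) = 0.622 × 0.825 × 0.574 = 0.2945481
P(at least one) = 1 − 0.2945481 = 0.7054519

0.7054519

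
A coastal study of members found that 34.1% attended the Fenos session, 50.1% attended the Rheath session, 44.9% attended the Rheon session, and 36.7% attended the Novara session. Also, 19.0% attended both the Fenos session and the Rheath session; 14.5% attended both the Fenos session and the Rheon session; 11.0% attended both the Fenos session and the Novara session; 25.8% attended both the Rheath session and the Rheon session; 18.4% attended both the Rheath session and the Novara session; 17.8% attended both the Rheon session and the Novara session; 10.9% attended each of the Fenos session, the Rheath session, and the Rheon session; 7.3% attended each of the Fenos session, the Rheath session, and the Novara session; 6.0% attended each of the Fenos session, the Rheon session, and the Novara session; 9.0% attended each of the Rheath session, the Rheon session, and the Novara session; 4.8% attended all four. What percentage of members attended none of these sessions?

Inclusion–exclusion gives
P(at least one) = 34.1 + 50.1 + 44.9 + 36.7 − 19.0 − 14.5 − 11.0 − 25.8 − 18.4 − 17.8 + 10.9 + 7.3 + 6.0 + 9.0 − 4.8 = 87.7%
P(none) = 100% − 87.7% = 12.3%

12.3%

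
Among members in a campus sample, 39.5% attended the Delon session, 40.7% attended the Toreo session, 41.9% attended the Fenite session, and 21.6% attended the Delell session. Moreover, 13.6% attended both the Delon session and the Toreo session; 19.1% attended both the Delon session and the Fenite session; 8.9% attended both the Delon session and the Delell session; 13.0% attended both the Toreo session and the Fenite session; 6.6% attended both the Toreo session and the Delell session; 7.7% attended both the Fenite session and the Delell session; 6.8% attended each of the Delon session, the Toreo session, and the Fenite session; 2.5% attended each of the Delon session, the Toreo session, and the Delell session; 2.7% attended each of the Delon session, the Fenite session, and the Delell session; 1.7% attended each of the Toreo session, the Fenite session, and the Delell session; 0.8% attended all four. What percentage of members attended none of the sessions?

P(union) = 39.5 + 40.7 + 41.9 + 21.6 − 13.6 − 19.1 − 8.9 − 13.0 − 6.6 − 7.7 + 6.8 + 2.5 + 2.7 + 1.7 − 0.8 = 87.7%
P(none) = 100% − 87.7% = 12.3%

12.3%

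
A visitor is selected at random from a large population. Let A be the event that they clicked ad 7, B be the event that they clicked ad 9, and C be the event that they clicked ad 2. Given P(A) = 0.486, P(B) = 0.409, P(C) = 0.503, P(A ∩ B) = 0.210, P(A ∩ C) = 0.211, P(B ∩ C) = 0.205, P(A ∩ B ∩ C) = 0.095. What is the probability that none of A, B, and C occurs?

By inclusion–exclusion:
P(A ∪ B ∪ C) = 0.486 + 0.409 + 0.503 − 0.210 − 0.211 − 0.205 + 0.095 = 0.867
P(none) = 1 − 0.867 = 0.133

0.133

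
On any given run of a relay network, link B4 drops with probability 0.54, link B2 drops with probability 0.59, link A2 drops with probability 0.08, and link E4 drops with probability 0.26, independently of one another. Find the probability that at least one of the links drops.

0.87160112

P(none) = (1 − 0.54) × (1 − 0.59) × (1 − 0.08) × (1 − 0.26) = 0.46 × 0.41 × 0.92 × 0.74 = 0.12839888
P(at least one) = 1 − 0.12839888 = 0.87160112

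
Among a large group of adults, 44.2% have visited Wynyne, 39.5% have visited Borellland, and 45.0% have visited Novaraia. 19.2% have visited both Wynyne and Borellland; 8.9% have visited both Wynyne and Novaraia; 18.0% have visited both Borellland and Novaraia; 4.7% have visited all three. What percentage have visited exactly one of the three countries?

P(exactly one) = 44.2 + 39.5 + 45.0 − 2·19.2 − 2·8.9 − 2·18.0 + 3·4.7 = 50.6%

50.6%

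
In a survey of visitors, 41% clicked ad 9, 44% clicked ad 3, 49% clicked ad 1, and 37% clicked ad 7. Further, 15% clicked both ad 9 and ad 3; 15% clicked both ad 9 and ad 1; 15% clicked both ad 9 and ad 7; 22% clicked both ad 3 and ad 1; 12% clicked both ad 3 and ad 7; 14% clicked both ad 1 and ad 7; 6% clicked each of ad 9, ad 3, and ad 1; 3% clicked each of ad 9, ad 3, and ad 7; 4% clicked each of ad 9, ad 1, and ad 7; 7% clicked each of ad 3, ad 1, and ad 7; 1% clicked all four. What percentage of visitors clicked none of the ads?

3%

By inclusion-exclusion,
P(at least one) = 41 + 44 + 49 + 37 − 15 − 15 − 15 − 22 − 12 − 14 + 6 + 3 + 4 + 7 − 1 = 97%
P(none) = 100% − 97% = 3%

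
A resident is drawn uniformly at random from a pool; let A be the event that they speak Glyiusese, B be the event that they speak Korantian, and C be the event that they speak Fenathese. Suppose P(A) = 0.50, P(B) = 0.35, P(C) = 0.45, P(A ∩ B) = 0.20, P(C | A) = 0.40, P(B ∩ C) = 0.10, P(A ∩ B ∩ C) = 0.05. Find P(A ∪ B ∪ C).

0.85

P(A ∩ C) = P(A)·P(C|A) = 0.50 × 0.40 = 0.20
By inclusion-exclusion,
P(A ∪ B ∪ C) = 0.50 + 0.35 + 0.45 − 0.20 − 0.20 − 0.10 + 0.05 = 0.85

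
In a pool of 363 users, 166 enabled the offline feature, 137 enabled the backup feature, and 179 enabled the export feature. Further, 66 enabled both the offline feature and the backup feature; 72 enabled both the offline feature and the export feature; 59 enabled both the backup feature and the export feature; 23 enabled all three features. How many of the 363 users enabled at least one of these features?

Apply inclusion-exclusion:
N(≥1) = 166 + 137 + 179 − 66 − 72 − 59 + 23 = 308

308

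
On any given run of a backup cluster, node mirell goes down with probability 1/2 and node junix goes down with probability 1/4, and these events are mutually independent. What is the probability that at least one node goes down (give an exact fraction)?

P(none) = (1 − 1/2) × (1 − 1/4) = 1/2 × 3/4 = 3/8
P(at least one) = 1 − 3/8 = 5/8

5/8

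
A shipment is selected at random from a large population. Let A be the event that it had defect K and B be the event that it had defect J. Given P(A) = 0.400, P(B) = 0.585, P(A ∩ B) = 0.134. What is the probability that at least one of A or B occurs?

0.851

P(A ∪ B) = 0.400 + 0.585 − 0.134 = 0.851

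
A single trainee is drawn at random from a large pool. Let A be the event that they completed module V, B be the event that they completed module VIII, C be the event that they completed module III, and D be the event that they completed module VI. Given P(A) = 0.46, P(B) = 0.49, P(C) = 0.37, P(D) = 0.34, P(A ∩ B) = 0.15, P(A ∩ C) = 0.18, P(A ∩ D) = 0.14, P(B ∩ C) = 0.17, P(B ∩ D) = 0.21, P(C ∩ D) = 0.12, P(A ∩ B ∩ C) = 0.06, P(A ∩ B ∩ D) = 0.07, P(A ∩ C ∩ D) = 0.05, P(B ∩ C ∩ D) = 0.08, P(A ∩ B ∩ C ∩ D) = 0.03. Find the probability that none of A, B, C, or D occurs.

0.08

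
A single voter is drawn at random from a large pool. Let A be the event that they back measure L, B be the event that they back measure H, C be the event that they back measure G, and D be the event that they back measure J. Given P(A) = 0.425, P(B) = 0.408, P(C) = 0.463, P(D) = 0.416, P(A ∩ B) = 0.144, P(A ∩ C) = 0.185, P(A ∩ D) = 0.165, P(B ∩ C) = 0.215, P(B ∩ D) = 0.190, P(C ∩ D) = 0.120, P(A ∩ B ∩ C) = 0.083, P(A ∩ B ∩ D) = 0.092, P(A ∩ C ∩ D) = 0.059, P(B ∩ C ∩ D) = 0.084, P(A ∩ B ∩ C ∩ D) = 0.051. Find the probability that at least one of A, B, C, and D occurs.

Using inclusion–exclusion:
P(A ∪ B ∪ C ∪ D) = 0.425 + 0.408 + 0.463 + 0.416 − 0.144 − 0.185 − 0.165 − 0.215 − 0.190 − 0.120 + 0.083 + 0.092 + 0.059 + 0.084 − 0.051 = 0.960

0.960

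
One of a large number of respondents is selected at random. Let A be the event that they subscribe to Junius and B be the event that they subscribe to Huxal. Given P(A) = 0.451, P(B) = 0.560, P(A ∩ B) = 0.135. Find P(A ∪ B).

0.876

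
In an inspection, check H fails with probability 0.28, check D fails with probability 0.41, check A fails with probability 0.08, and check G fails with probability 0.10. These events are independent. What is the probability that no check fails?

P(none) = (1 − 0.28) × (1 − 0.41) × (1 − 0.08) × (1 − 0.10) = 0.72 × 0.59 × 0.92 × 0.90 = 0.3517344

0.3517344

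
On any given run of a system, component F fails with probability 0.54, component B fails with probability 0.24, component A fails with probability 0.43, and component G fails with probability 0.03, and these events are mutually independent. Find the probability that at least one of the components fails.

0.80670616

P(none) = (1 − 0.54) × (1 − 0.24) × (1 − 0.43) × (1 − 0.03) = 0.46 × 0.76 × 0.57 × 0.97 = 0.19329384
P(at least one) = 1 − 0.19329384 = 0.80670616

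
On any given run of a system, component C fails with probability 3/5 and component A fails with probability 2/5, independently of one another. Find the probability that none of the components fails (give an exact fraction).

6/25

Independence gives P(none) = ∏(1 − pᵢ).
P(none) = (1 − 3/5) × (1 − 2/5) = 2/5 × 3/5 = 6/25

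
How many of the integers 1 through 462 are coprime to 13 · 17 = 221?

35 + 27 − 2 = 60
462 − 60 = 402

402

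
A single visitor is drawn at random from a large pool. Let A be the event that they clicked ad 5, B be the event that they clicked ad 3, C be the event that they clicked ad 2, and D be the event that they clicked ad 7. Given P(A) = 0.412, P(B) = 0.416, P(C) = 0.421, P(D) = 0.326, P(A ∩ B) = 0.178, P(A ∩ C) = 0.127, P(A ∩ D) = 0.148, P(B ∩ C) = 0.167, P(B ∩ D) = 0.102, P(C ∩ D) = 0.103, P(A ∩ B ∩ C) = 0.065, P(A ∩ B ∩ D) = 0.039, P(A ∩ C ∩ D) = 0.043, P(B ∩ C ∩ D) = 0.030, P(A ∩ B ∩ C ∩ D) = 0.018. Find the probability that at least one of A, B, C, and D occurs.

0.909

P(A ∪ B ∪ C ∪ D) = 0.412 + 0.416 + 0.421 + 0.326 − 0.178 − 0.127 − 0.148 − 0.167 − 0.102 − 0.103 + 0.065 + 0.039 + 0.043 + 0.030 − 0.018 = 0.909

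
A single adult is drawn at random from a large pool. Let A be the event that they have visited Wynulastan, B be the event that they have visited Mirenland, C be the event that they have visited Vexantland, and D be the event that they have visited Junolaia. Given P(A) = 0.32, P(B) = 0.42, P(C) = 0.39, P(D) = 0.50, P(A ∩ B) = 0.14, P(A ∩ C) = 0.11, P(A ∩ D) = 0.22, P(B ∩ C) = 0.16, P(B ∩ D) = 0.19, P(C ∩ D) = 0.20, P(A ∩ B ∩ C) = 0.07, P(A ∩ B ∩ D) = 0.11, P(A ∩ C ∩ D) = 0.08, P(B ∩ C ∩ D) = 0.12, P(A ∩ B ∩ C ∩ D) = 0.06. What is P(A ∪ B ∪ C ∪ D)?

P(A ∪ B ∪ C ∪ D) = 0.32 + 0.42 + 0.39 + 0.50 − 0.14 − 0.11 − 0.22 − 0.16 − 0.19 − 0.20 + 0.07 + 0.11 + 0.08 + 0.12 − 0.06 = 0.93

0.93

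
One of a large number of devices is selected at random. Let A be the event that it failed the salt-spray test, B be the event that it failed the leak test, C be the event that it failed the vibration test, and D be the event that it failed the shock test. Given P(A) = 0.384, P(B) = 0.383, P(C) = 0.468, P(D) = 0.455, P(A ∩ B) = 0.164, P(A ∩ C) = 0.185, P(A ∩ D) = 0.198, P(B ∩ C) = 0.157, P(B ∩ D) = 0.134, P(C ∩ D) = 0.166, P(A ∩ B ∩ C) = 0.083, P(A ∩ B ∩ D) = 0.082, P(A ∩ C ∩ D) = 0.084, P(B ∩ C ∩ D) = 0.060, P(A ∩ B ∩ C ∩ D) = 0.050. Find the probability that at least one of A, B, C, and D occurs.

0.945

Apply inclusion-exclusion:
P(A ∪ B ∪ C ∪ D) = 0.384 + 0.383 + 0.468 + 0.455 − 0.164 − 0.185 − 0.198 − 0.157 − 0.134 − 0.166 + 0.083 + 0.082 + 0.084 + 0.060 − 0.050 = 0.945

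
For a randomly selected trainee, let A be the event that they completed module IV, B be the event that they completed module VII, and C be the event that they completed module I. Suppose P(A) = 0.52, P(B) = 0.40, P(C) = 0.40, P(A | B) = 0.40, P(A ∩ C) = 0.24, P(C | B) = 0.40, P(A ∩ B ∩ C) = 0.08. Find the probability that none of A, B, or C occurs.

0.16

P(A ∩ B) = P(B)·P(A|B) = 0.40 × 0.40 = 0.16
P(B ∩ C) = P(B)·P(C|B) = 0.40 × 0.40 = 0.16
P(A ∪ B ∪ C) = 0.52 + 0.40 + 0.40 − 0.16 − 0.24 − 0.16 + 0.08 = 0.84
P(none) = 1 − 0.84 = 0.16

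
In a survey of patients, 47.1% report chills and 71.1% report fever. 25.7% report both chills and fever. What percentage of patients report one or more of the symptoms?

92.5%

P(at least one) = 47.1 + 71.1 − 25.7 = 92.5%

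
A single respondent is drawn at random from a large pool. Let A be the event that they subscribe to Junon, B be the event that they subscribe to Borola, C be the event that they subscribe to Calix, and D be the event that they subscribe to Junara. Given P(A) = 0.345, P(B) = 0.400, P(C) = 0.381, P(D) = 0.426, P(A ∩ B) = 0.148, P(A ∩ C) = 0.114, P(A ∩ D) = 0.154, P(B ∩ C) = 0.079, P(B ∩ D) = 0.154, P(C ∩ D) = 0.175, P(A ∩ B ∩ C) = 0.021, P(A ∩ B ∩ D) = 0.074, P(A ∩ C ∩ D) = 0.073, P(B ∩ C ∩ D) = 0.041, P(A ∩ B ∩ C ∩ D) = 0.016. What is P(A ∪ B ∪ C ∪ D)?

0.921

By inclusion-exclusion,
P(A ∪ B ∪ C ∪ D) = 0.345 + 0.400 + 0.381 + 0.426 − 0.148 − 0.114 − 0.154 − 0.079 − 0.154 − 0.175 + 0.021 + 0.074 + 0.073 + 0.041 − 0.016 = 0.921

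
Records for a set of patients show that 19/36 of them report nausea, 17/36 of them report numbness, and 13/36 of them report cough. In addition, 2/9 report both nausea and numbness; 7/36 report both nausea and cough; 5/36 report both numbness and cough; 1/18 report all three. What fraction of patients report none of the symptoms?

By inclusion-exclusion,
P(at least one) = 19/36 + 17/36 + 13/36 − 2/9 − 7/36 − 5/36 + 1/18 = 31/36
P(none) = 1 − 31/36 = 5/36

5/36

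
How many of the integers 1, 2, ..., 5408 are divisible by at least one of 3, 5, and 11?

2785

Apply inclusion-exclusion:
⌊5408/3⌋ + ⌊5408/5⌋ + ⌊5408/11⌋ − ⌊5408/15⌋ − ⌊5408/33⌋ − ⌊5408/55⌋ + ⌊5408/165⌋ = 1802 + 1081 + 491 − 360 − 163 − 98 + 32 = 2785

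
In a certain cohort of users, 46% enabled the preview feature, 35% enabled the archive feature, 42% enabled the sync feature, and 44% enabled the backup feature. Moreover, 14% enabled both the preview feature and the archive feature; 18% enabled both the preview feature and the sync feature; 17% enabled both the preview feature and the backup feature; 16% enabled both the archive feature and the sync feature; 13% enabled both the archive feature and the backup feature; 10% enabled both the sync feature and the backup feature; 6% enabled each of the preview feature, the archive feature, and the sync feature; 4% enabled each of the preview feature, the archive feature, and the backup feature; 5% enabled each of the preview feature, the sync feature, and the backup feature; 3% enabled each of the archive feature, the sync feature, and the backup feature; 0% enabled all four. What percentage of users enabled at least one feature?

P(at least one) = 46 + 35 + 42 + 44 − 14 − 18 − 17 − 16 − 13 − 10 + 6 + 4 + 5 + 3 − 0 = 97%

97%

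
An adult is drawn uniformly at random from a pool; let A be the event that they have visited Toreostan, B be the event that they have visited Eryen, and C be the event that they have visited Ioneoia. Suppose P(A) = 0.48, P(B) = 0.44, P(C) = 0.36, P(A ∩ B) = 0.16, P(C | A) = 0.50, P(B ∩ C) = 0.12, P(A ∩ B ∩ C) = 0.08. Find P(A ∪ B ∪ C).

0.84

P(A ∩ C) = P(A)·P(C|A) = 0.48 × 0.50 = 0.24
Inclusion–exclusion gives
P(A ∪ B ∪ C) = 0.48 + 0.44 + 0.36 − 0.16 − 0.24 − 0.12 + 0.08 = 0.84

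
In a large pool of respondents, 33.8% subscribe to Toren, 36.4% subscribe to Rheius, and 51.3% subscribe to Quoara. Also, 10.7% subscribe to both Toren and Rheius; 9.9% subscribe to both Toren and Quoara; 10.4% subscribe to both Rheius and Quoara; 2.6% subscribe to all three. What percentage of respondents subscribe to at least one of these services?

93.1%

Apply inclusion-exclusion:
P(union) = 33.8 + 36.4 + 51.3 − 10.7 − 9.9 − 10.4 + 2.6 = 93.1%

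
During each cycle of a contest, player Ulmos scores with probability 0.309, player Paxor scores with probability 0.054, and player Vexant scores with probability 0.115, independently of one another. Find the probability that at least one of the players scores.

Since the events are independent, P(none) is the product of the individual non-occurrence probabilities.
P(none) = (1 − 0.309) × (1 − 0.054) × (1 − 0.115) = 0.691 × 0.946 × 0.885 = 0.57851211
P(at least one) = 1 − 0.57851211 = 0.42148789

0.42148789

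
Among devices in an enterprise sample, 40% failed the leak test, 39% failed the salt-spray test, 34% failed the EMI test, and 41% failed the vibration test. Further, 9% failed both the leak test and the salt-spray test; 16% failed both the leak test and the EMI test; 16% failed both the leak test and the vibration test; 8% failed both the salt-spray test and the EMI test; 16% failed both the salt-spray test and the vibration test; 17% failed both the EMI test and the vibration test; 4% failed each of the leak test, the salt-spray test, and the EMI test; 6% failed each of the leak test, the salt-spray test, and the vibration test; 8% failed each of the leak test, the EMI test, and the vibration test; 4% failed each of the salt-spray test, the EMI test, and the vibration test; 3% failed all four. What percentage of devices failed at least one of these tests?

By inclusion–exclusion:
P(≥1) = 40 + 39 + 34 + 41 − 9 − 16 − 16 − 8 − 16 − 17 + 4 + 6 + 8 + 4 − 3 = 91%

91%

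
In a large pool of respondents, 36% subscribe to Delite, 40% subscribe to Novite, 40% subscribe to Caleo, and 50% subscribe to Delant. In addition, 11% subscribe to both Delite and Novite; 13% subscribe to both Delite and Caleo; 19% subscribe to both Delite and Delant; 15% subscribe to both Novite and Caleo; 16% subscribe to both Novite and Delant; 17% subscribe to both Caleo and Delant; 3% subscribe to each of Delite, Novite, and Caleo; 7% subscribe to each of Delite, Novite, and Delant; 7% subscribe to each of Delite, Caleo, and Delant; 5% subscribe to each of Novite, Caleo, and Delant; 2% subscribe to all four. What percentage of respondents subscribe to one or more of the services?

By inclusion-exclusion,
P(≥1) = 36 + 40 + 40 + 50 − 11 − 13 − 19 − 15 − 16 − 17 + 3 + 7 + 7 + 5 − 2 = 95%

95%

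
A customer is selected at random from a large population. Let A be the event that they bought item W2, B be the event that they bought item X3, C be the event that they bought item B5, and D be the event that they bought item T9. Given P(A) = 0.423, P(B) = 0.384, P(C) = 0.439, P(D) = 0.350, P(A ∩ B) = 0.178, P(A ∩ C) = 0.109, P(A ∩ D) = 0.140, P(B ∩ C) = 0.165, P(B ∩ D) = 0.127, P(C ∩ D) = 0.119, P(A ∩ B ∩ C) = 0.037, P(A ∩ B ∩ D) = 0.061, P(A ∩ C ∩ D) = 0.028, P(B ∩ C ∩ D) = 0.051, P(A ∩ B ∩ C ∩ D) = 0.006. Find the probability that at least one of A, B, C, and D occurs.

0.929

Using inclusion–exclusion:
P(A ∪ B ∪ C ∪ D) = 0.423 + 0.384 + 0.439 + 0.350 − 0.178 − 0.109 − 0.140 − 0.165 − 0.127 − 0.119 + 0.037 + 0.061 + 0.028 + 0.051 − 0.006 = 0.929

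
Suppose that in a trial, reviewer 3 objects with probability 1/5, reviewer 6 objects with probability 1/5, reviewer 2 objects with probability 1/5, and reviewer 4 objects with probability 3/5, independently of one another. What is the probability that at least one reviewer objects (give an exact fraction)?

P(none) = (1 − 1/5) × (1 − 1/5) × (1 − 1/5) × (1 − 3/5) = 4/5 × 4/5 × 4/5 × 2/5 = 128/625
P(at least one) = 1 − 128/625 = 497/625

497/625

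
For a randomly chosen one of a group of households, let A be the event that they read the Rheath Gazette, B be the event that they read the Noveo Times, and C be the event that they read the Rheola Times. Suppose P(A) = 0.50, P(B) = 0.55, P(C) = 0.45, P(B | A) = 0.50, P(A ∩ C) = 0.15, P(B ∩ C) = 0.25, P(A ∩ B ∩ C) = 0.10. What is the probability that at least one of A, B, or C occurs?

P(A ∩ B) = P(A)·P(B|A) = 0.50 × 0.50 = 0.25
By inclusion-exclusion,
P(A ∪ B ∪ C) = 0.50 + 0.55 + 0.45 − 0.25 − 0.15 − 0.25 + 0.10 = 0.95

0.95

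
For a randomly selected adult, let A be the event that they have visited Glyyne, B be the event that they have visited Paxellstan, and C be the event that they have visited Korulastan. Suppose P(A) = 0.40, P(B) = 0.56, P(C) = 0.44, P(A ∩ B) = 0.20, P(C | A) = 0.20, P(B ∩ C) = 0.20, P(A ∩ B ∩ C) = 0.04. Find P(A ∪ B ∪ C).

P(A ∩ C) = P(A)·P(C|A) = 0.40 × 0.20 = 0.08
Inclusion–exclusion gives
P(A ∪ B ∪ C) = 0.40 + 0.56 + 0.44 − 0.20 − 0.08 − 0.20 + 0.04 = 0.96

0.96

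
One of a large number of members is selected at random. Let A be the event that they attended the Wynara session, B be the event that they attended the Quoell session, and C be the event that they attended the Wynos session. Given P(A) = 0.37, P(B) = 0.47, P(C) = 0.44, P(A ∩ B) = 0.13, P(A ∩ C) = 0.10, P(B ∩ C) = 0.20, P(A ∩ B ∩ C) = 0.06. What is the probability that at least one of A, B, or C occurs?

0.91

Using inclusion–exclusion:
P(A ∪ B ∪ C) = 0.37 + 0.47 + 0.44 − 0.13 − 0.10 − 0.20 + 0.06 = 0.91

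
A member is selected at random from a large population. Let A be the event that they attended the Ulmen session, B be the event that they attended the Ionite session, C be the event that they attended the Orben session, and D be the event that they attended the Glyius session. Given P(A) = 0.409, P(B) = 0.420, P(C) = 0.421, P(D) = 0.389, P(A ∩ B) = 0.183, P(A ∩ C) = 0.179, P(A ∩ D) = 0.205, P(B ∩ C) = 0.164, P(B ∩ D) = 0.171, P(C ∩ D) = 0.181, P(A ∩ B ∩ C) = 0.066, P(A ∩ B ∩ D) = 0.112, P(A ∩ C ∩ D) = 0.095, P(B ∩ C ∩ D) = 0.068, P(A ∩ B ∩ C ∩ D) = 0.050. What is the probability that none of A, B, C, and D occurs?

0.153

Using inclusion–exclusion:
P(A ∪ B ∪ C ∪ D) = 0.409 + 0.420 + 0.421 + 0.389 − 0.183 − 0.179 − 0.205 − 0.164 − 0.171 − 0.181 + 0.066 + 0.112 + 0.095 + 0.068 − 0.050 = 0.847
P(none) = 1 − 0.847 = 0.153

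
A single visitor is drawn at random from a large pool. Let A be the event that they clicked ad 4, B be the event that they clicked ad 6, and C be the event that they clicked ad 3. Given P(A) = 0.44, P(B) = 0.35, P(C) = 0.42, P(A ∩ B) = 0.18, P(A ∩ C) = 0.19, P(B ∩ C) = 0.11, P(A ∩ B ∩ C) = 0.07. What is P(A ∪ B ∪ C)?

0.80

P(A ∪ B ∪ C) = 0.44 + 0.35 + 0.42 − 0.18 − 0.19 − 0.11 + 0.07 = 0.80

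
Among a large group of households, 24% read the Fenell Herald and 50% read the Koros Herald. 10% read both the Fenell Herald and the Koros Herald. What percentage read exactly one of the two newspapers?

54%

By inclusion–exclusion (exactly-one form):
P(exactly one) = 24 + 50 − 2·10 = 54%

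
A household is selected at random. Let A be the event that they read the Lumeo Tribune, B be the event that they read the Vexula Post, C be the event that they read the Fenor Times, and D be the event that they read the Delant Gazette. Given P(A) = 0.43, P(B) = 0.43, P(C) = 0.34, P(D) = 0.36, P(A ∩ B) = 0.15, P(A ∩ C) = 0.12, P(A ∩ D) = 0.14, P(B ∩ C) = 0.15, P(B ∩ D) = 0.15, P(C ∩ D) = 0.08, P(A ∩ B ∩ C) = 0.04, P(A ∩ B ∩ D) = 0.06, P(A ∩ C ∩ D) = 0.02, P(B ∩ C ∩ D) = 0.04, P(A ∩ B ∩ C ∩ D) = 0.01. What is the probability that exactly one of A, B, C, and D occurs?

0.42

By inclusion–exclusion (exactly-one form):
P(exactly one) = 0.43 + 0.43 + 0.34 + 0.36 − 2·0.15 − 2·0.12 − 2·0.14 − 2·0.15 − 2·0.15 − 2·0.08 + 3·0.04 + 3·0.06 + 3·0.02 + 3·0.04 − 4·0.01 = 0.42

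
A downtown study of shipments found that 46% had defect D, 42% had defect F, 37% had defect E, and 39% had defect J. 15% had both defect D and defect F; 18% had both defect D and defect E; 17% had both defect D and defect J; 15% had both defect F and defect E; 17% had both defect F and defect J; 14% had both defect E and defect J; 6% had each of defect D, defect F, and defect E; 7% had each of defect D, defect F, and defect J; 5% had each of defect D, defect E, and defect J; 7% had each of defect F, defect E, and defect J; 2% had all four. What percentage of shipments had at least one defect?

91%

By inclusion-exclusion,
P(at least one) = 46 + 42 + 37 + 39 − 15 − 18 − 17 − 15 − 17 − 14 + 6 + 7 + 5 + 7 − 2 = 91%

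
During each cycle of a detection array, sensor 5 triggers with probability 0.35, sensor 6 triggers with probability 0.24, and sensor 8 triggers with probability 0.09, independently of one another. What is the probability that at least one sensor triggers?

P(none) = (1 − 0.35) × (1 − 0.24) × (1 − 0.09) = 0.65 × 0.76 × 0.91 = 0.44954
P(at least one) = 1 − 0.44954 = 0.55046

0.55046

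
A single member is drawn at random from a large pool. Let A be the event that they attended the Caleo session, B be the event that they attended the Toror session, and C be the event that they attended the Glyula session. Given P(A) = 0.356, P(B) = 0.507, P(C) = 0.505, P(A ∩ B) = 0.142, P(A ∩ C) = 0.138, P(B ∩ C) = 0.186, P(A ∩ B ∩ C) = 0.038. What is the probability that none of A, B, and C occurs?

0.060

By inclusion–exclusion:
P(A ∪ B ∪ C) = 0.356 + 0.507 + 0.505 − 0.142 − 0.138 − 0.186 + 0.038 = 0.940
P(none) = 1 − 0.940 = 0.060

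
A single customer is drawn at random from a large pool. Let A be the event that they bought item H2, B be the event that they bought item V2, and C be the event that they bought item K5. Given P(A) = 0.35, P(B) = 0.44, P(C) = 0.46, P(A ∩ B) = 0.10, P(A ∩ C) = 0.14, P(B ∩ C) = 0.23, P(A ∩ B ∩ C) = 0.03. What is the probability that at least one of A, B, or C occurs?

0.81

Inclusion–exclusion gives
P(A ∪ B ∪ C) = 0.35 + 0.44 + 0.46 − 0.10 − 0.14 − 0.23 + 0.03 = 0.81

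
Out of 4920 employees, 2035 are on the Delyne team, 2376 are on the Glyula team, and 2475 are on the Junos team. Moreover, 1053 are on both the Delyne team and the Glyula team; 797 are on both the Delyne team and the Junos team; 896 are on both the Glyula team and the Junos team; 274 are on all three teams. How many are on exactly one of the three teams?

2216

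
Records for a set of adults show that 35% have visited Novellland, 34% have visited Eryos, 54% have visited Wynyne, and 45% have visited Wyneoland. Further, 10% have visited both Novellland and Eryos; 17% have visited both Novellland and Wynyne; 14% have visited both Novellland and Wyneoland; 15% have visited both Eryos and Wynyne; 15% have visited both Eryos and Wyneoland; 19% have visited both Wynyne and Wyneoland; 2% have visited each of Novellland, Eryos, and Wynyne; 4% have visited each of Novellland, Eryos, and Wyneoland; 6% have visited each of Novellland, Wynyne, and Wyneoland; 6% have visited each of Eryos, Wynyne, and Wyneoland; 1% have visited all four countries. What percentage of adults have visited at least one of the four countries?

P(≥1) = 35 + 34 + 54 + 45 − 10 − 17 − 14 − 15 − 15 − 19 + 2 + 4 + 6 + 6 − 1 = 95%

95%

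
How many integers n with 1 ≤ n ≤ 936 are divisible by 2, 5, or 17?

By inclusion-exclusion,
468 + 187 + 55 − 93 − 27 − 11 + 5 = 584

584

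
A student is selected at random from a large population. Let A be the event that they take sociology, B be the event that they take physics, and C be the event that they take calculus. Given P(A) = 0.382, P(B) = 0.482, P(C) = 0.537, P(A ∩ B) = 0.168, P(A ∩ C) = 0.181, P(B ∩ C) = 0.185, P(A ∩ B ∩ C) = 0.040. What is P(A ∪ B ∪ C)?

0.907

By inclusion–exclusion:
P(A ∪ B ∪ C) = 0.382 + 0.482 + 0.537 − 0.168 − 0.181 − 0.185 + 0.040 = 0.907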